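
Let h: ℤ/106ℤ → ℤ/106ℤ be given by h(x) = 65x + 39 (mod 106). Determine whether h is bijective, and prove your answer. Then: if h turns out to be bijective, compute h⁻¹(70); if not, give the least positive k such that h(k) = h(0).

7

Suppose h(x_1) = h(x_2) in ℤ/106ℤ. Then 65x_1 + 39 ≡ 65x_2 + 39 (mod 106), so 65(x_1 − x_2) ≡ 0 (mod 106).
Since gcd(65, 106) = 1, 65 is invertible modulo 106, so x_1 − x_2 ≡ 0 (mod 106), i.e. x_1 = x_2.
We now compute 65⁻¹ mod 106 explicitly. Euclid's algorithm: 106 = 1·65 + 41, 65 = 1·41 + 24, 41 = 1·24 + 17, 24 = 1·17 + 7, 17 = 2·7 + 3, 7 = 2·3 + 1; back-substituting gives 1 = 31·65 − 19·106, so 65⁻¹ ≡ 31 (mod 106).
Then y ↦ 31(y − 39) is a two-sided inverse to h, so every y ∈ ℤ/106ℤ has a preimage.
Thus h is bijective.
Since h is bijective, we find h⁻¹(70): we need 65x ≡ 70 − 39 ≡ 31 (mod 106). Using 65⁻¹ = 31: x ≡ 31·31 = 961 = 9·106 + 7, so x = 7.
Check: h(7) = 65·7 + 39 = 494 = 4·106 + 70 ≡ 70 (mod 106).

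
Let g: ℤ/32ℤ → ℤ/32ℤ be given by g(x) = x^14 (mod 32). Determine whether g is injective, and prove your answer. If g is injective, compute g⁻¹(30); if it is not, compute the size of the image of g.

5

g(0) = 0^14 = 0.
g(2): Repeated squaring mod 32: 2^1 ≡ 2, 2^2 ≡ 2² = 4, 2^4 ≡ 4² = 16, 2^8 ≡ 16² = 256 ≡ 0. Since 14 = 8 + 4 + 2, 2^14 ≡ 0·16·4: 0·16 = 0, then 0·4 = 0. So 2^14 ≡ 0 (mod 32).
So g(0) = g(2) = 0 while 0 ≠ 2, so g is not injective.
Since g is not injective, we determine |image(g)|. Computing x^14 mod 32 for each x (by repeated squaring, reducing mod 32 at every step), the values g(0), g(1), …, g(31) are: 0, 1, 0, 25, 0, 9, 0, 17, 0, 17, 0, 9, 0, 25, 0, 1, 0, 1, 0, 25, 0, 9, 0, 17, 0, 17, 0, 9, 0, 25, 0, 1.
The distinct values are {0, 1, 9, 17, 25}; there are 5 of them.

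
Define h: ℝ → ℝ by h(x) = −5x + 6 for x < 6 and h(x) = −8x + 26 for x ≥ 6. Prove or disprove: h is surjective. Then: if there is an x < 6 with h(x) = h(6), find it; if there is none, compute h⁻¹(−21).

28/5

Both pieces are strictly decreasing (slopes −5 and −8), so each is injective on its own interval.
The left piece maps (−∞, 6) onto (−24, ∞); the right piece maps [6, ∞) onto (−∞, −22].
The union (−24, ∞) ∪ (−∞, −22] covers ℝ, so h is surjective.
For the follow-up: the images overlap, so an x < 6 with h(x) = h(6) exists. h(6) = −22; solving −5x + 6 = −22 for x < 6 gives x = (−22 − 6)/(−5) = 28/5.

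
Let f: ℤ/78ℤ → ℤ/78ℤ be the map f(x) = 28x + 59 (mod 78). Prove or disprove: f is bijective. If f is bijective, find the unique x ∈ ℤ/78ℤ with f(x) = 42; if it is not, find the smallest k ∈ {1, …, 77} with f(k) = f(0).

We have gcd(28, 78) = 2 > 1. Taking x_1 = 0 and x_2 = 39: f(0) = 59 and f(39) = 28·39 + 59 = 1151 ≡ 59 (mod 78).
So f(0) = f(39) while 0 ≠ 39, so f is not injective, hence not bijective.
Since f is not bijective, we find the least positive k with f(k) = f(0): this means 28k ≡ 0 (mod 78), i.e. 78 ∣ 28k. Since gcd(28, 78) = 2, dividing through by 2 this holds exactly when 39 ∣ 14k, and as gcd(14, 39) = 1, exactly when 39 ∣ k.
The smallest positive such k is 39.

39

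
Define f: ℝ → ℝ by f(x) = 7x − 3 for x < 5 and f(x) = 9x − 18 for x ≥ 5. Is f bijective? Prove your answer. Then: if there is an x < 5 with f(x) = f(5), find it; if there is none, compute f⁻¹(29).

30/7

Both pieces are strictly increasing (slopes 7 and 9), so each is injective on its own interval.
The left piece maps (−∞, 5) onto (−∞, 32); the right piece maps [5, ∞) onto [27, ∞).
These images overlap. In particular f(5) = 27 (right piece), and solving 7x − 3 = 27 on the left piece gives x = 30/7 < 5.
So f(30/7) = f(5) with 30/7 ≠ 5, and f is not injective, hence not bijective. This x = 30/7 is the requested value below 5.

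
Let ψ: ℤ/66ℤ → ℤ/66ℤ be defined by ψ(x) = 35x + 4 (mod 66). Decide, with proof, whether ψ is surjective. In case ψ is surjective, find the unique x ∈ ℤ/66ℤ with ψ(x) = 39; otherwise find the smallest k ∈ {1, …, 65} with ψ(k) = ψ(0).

1

Since gcd(35, 66) = 1, 35 is invertible modulo 66. Euclid's algorithm: 66 = 1·35 + 31, 35 = 1·31 + 4, 31 = 7·4 + 3, 4 = 1·3 + 1; back-substituting gives 1 = 17·35 − 9·66, so 35⁻¹ ≡ 17 (mod 66).
Then y ↦ 17(y − 4) is a two-sided inverse to ψ, so every y ∈ ℤ/66ℤ has a preimage.
Hence ψ is surjective.
Since ψ is surjective, we find ψ⁻¹(39): we need 35x ≡ 39 − 4 ≡ 35 (mod 66). Using 35⁻¹ = 17: x ≡ 17·35 = 595 = 9·66 + 1, so x = 1.
Check: ψ(1) = 35·1 + 4 = 39 ≡ 39 (mod 66).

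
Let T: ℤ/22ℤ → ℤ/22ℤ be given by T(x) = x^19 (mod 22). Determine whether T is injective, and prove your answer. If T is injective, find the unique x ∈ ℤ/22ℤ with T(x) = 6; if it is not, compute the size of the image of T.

2

Computing x^19 mod 22 for each x (by repeated squaring, reducing mod 22 at every step), the values T(0), T(1), …, T(21) are: 0, 1, 6, 15, 14, 9, 2, 19, 18, 5, 10, 11, 12, 17, 4, 3, 20, 13, 8, 7, 16, 21.
Every element of ℤ/22ℤ appears exactly once in this list, so T is a bijection, and in particular injective.
Since T is injective, we read off the preimage of 6 from the same table: T(2) = 6, so T⁻¹(6) = 2.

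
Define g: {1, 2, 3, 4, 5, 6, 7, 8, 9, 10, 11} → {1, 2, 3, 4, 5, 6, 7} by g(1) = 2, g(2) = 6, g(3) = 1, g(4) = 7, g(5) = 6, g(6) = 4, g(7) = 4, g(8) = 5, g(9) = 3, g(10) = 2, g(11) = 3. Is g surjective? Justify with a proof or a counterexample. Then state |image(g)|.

Every element of the codomain has a preimage: 1 = g(3), 2 = g(1), 3 = g(9), 4 = g(6), 5 = g(8), 6 = g(2), 7 = g(4).
Hence g is surjective.
The image of g is {1, 2, 3, 4, 5, 6, 7}, which has 7 elements.

7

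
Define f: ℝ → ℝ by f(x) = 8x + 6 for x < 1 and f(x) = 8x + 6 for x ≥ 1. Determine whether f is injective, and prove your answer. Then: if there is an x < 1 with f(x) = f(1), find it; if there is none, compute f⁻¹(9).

3/8

Both pieces are strictly increasing (slopes 8 and 8), so each is injective on its own interval.
The left piece maps (−∞, 1) onto (−∞, 14); the right piece maps [1, ∞) onto [14, ∞).
These images are disjoint, so no value is attained by both pieces. So f is injective.
Because the two images are disjoint, no x < 1 has f(x) = f(1), so we compute f⁻¹(9): 9 lies in (−∞, 14), so solve 8x + 6 = 9: x = (9 − 6)/8 = 3/8.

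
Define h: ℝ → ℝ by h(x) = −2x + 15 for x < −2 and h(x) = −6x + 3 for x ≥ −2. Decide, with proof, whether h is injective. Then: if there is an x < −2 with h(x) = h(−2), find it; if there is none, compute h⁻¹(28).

Both pieces are strictly decreasing (slopes −2 and −6), so each is injective on its own interval.
The left piece maps (−∞, −2) onto (19, ∞); the right piece maps [−2, ∞) onto (−∞, 15].
These images are disjoint, so no value is attained by both pieces. Therefore h is injective.
Because the two images are disjoint, no x < −2 has h(x) = h(−2), so we compute h⁻¹(28): 28 lies in (19, ∞), so solve −2x + 15 = 28: x = (28 − 15)/(−2) = −13/2.

-13/2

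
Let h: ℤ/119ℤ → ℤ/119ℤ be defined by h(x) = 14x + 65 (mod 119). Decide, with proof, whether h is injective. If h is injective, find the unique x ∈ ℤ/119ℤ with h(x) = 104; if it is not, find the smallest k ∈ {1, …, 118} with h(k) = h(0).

We have gcd(14, 119) = 7 > 1. Taking u = 0 and v = 17: h(0) = 65 and h(17) = 14·17 + 65 = 303 ≡ 65 (mod 119).
So h(0) = h(17) while 0 ≠ 17, thus h is not injective.
Since h is not injective, we find the least positive k with h(k) = h(0): this means 14k ≡ 0 (mod 119), i.e. 119 ∣ 14k. Since gcd(14, 119) = 7, dividing through by 7 this holds exactly when 17 ∣ 2k, and as gcd(2, 17) = 1, exactly when 17 ∣ k.
The smallest positive such k is 17.

17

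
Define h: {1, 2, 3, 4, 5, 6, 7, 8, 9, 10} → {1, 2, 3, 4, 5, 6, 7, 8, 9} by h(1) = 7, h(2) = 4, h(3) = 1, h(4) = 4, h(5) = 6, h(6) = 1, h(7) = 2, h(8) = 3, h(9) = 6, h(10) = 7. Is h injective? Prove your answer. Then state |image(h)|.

6

h(2) = 4 = h(4) with 2 ≠ 4, so h is not injective.
The image of h is {1, 2, 3, 4, 6, 7}, which has 6 elements.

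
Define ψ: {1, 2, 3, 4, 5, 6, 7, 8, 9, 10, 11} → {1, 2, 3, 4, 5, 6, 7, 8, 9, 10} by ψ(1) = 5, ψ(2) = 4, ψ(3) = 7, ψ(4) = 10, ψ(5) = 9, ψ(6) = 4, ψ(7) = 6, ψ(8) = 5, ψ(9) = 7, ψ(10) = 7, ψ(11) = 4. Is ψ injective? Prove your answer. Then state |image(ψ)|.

6

ψ(2) = 4 = ψ(6) with 2 ≠ 6, so ψ is not injective.
The image of ψ is {4, 5, 6, 7, 9, 10}, which has 6 elements.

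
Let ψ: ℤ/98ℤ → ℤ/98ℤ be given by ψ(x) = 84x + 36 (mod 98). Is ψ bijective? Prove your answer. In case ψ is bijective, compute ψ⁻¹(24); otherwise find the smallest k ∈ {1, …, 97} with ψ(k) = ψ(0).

7

By definition, ψ is injective if ψ(a) = ψ(b) implies a = b.
We have gcd(84, 98) = 14 > 1. Taking a = 0 and b = 7: ψ(0) = 36 and ψ(7) = 84·7 + 36 = 624 ≡ 36 (mod 98).
So ψ(0) = ψ(7) while 0 ≠ 7, therefore ψ is not injective, hence not bijective.
Since ψ is not bijective, we find the least positive k with ψ(k) = ψ(0): this means 84k ≡ 0 (mod 98), i.e. 98 ∣ 84k. Since gcd(84, 98) = 14, dividing through by 14 this holds exactly when 7 ∣ 6k, and as gcd(6, 7) = 1, exactly when 7 ∣ k.
The smallest positive such k is 7.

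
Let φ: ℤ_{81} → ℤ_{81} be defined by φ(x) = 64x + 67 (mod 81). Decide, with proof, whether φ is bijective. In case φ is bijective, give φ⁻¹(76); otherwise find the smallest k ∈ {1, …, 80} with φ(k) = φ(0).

Recall: φ is injective when φ(s) = φ(t) forces s = t.
Suppose φ(s) = φ(t) in ℤ_{81}. Then 64s + 67 ≡ 64t + 67 (mod 81), thus 64(s − t) ≡ 0 (mod 81).
Since gcd(64, 81) = 1, 64 is invertible modulo 81, thus s − t ≡ 0 (mod 81), i.e. s = t.
We now compute 64⁻¹ mod 81 explicitly. Euclid's algorithm: 81 = 1·64 + 17, 64 = 3·17 + 13, 17 = 1·13 + 4, 13 = 3·4 + 1; back-substituting gives 1 = 19·64 − 15·81, so 64⁻¹ ≡ 19 (mod 81).
For any y ∈ ℤ_{81}, x = 19(y − 67) mod 81 satisfies φ(x) = 64·19(y − 67) + 67 ≡ y (since 64·19 ≡ 1 mod 81). So every y has a preimage.
Thus φ is bijective.
Since φ is bijective, we find φ⁻¹(76): we need 64x ≡ 76 − 67 ≡ 9 (mod 81). Using 64⁻¹ = 19: x ≡ 19·9 = 171 = 2·81 + 9, so x = 9.
Check: φ(9) = 64·9 + 67 = 643 = 7·81 + 76 ≡ 76 (mod 81).

9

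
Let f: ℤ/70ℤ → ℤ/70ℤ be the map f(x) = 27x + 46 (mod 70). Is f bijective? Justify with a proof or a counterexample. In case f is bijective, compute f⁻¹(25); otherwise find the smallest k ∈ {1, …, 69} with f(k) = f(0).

If f(s) = f(t), then 27s ≡ 27t (mod 70). Because gcd(27, 70) = 1, we may cancel 27 to get s ≡ t (mod 70).
We now compute 27⁻¹ mod 70 explicitly. Euclid's algorithm: 70 = 2·27 + 16, 27 = 1·16 + 11, 16 = 1·11 + 5, 11 = 2·5 + 1; back-substituting gives 1 = 13·27 − 5·70, so 27⁻¹ ≡ 13 (mod 70).
Then y ↦ 13(y − 46) is a two-sided inverse to f, so every y ∈ ℤ/70ℤ has a preimage.
Therefore f is bijective.
Since f is bijective, we find f⁻¹(25): we need 27x ≡ 25 − 46 ≡ 49 (mod 70). Using 27⁻¹ = 13: x ≡ 13·49 = 637 = 9·70 + 7, so x = 7.
Check: f(7) = 27·7 + 46 = 235 = 3·70 + 25 ≡ 25 (mod 70).

7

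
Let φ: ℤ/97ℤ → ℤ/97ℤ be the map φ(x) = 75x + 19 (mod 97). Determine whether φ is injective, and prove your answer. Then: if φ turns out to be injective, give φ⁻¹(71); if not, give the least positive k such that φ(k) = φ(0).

By definition, φ is injective if φ(u) = φ(v) implies u = v.
Suppose φ(u) = φ(v) in ℤ/97ℤ. Then 75u + 19 ≡ 75v + 19 (mod 97), thus 75(u − v) ≡ 0 (mod 97).
Since gcd(75, 97) = 1, 75 is invertible modulo 97, so u − v ≡ 0 (mod 97), i.e. u = v.
Therefore φ is injective.
We now compute 75⁻¹ mod 97 explicitly. Euclid's algorithm: 97 = 1·75 + 22, 75 = 3·22 + 9, 22 = 2·9 + 4, 9 = 2·4 + 1; back-substituting gives 1 = 22·75 − 17·97, so 75⁻¹ ≡ 22 (mod 97).
Since φ is injective, we compute φ⁻¹(71): solve 75x + 19 ≡ 71 (mod 97), i.e. 75x ≡ 52 (mod 97).
Multiplying by 75⁻¹ = 22 gives x ≡ 22·52 = 1144 = 11·97 + 77 ≡ 77 (mod 97).
Check: φ(77) = 75·77 + 19 = 5794 = 59·97 + 71 ≡ 71 (mod 97).

77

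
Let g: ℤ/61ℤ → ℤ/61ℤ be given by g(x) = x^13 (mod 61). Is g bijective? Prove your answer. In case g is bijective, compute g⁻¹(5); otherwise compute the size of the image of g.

45

Since 61 is prime, the nonzero elements of ℤ/61ℤ form a cyclic group of order 60.
As gcd(13, 60) = 1, raising to the 13th power is a bijection on this group: if s^13 ≡ t^13 then (st^{−1})^13 = 1, and the only element of order dividing gcd(13, 60) = 1 is 1, so s = t.
With g(0) = 0 this makes g injective on all of ℤ/61ℤ, hence bijective (finite equal-size domain and codomain). In particular g is bijective.
Since g is bijective, we find the preimage of 5. The inverse of x ↦ x^13 on (ℤ/61ℤ)^× is x ↦ x^37, because 13·37 = 481 = 8·60 + 1 ≡ 1 (mod 60) and x^{60} = 1 for x ≠ 0 (Fermat). So g⁻¹(5) = 5^37 mod 61.
Repeated squaring mod 61: 5^1 ≡ 5, 5^2 ≡ 5² = 25, 5^4 ≡ 25² = 625 ≡ 15, 5^8 ≡ 15² = 225 ≡ 42, 5^16 ≡ 42² = 1764 ≡ 56, 5^32 ≡ 56² = 3136 ≡ 25. Since 37 = 32 + 4 + 1, 5^37 ≡ 25·15·5: 25·15 = 375 ≡ 9, then 9·5 = 45. So 5^37 ≡ 45 (mod 61).
Hence g⁻¹(5) = 45.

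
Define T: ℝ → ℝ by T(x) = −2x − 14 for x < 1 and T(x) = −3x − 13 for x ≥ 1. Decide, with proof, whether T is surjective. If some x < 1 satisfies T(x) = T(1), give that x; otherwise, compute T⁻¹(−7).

-7/2

Both pieces are strictly decreasing (slopes −2 and −3), so each is injective on its own interval.
The left piece maps (−∞, 1) onto (−16, ∞); the right piece maps [1, ∞) onto (−∞, −16].
These images together cover ℝ, so T is surjective.
Because the two images are disjoint, no x < 1 has T(x) = T(1), so we compute T⁻¹(−7): −7 lies in (−16, ∞), so solve −2x − 14 = −7: x = (−7 + 14)/(−2) = −7/2.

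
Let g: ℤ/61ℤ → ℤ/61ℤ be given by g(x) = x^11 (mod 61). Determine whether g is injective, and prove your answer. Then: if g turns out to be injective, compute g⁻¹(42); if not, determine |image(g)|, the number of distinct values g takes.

22

Since 61 is prime, the nonzero elements of ℤ/61ℤ form a cyclic group of order 60.
As gcd(11, 60) = 1, raising to the 11th power is a bijection on this group: if s^11 ≡ t^11 then (st^{−1})^11 = 1, and the only element of order dividing gcd(11, 60) = 1 is 1, so s = t.
With g(0) = 0 this makes g injective on all of ℤ/61ℤ, hence bijective (finite equal-size domain and codomain). In particular g is injective.
Since g is injective, we find the preimage of 42. The inverse of x ↦ x^11 on (ℤ/61ℤ)^× is x ↦ x^11, because 11·11 = 121 = 2·60 + 1 ≡ 1 (mod 60) and x^{60} = 1 for x ≠ 0 (Fermat). So g⁻¹(42) = 42^11 mod 61.
Repeated squaring mod 61: 42^1 ≡ 42, 42^2 ≡ 42² = 1764 ≡ 56, 42^4 ≡ 56² = 3136 ≡ 25, 42^8 ≡ 25² = 625 ≡ 15. Since 11 = 8 + 2 + 1, 42^11 ≡ 15·56·42: 15·56 = 840 ≡ 47, then 47·42 = 1974 ≡ 22. So 42^11 ≡ 22 (mod 61).
Hence g⁻¹(42) = 22.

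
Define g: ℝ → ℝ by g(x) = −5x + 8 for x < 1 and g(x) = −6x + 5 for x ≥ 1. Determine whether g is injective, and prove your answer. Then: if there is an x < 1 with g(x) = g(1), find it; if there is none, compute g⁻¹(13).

-1

Both pieces are strictly decreasing (slopes −5 and −6), so each is injective on its own interval.
The left piece maps (−∞, 1) onto (3, ∞); the right piece maps [1, ∞) onto (−∞, −1].
These images are disjoint, so no value is attained by both pieces. So g is injective.
Because the two images are disjoint, no x < 1 has g(x) = g(1), so we compute g⁻¹(13): 13 lies in (3, ∞), so solve −5x + 8 = 13: x = (13 − 8)/(−5) = −1.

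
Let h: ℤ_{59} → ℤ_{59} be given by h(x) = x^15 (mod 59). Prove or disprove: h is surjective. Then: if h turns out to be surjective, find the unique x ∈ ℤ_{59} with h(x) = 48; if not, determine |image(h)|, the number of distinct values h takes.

3

Since 59 is prime, the nonzero elements of ℤ_{59} form a cyclic group of order 58.
As gcd(15, 58) = 1, raising to the 15th power is a bijection on this group: if s^15 ≡ t^15 then (st^{−1})^15 = 1, and the only element of order dividing gcd(15, 58) = 1 is 1, so s = t.
With h(0) = 0 this makes h injective on all of ℤ_{59}, hence bijective (finite equal-size domain and codomain). In particular h is surjective.
Since h is surjective, we find the preimage of 48. The inverse of x ↦ x^15 on (ℤ_{59})^× is x ↦ x^31, because 15·31 = 465 = 8·58 + 1 ≡ 1 (mod 58) and x^{58} = 1 for x ≠ 0 (Fermat). So h⁻¹(48) = 48^31 mod 59.
Repeated squaring mod 59: 48^1 ≡ 48, 48^2 ≡ 48² = 2304 ≡ 3, 48^4 ≡ 3² = 9, 48^8 ≡ 9² = 81 ≡ 22, 48^16 ≡ 22² = 484 ≡ 12. Since 31 = 16 + 8 + 4 + 2 + 1, 48^31 ≡ 12·22·9·3·48: 12·22 = 264 ≡ 28, then 28·9 = 252 ≡ 16, then 16·3 = 48, then 48·48 = 2304 ≡ 3. So 48^31 ≡ 3 (mod 59).
Hence h⁻¹(48) = 3.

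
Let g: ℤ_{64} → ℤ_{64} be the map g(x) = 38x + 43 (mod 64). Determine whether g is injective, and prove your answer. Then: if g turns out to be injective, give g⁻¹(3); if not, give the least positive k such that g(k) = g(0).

32

We have gcd(38, 64) = 2 > 1. Taking x_1 = 0 and x_2 = 32: g(0) = 43 and g(32) = 38·32 + 43 = 1259 ≡ 43 (mod 64).
So g(0) = g(32) while 0 ≠ 32, so g is not injective.
Since g is not injective, we find the least positive k with g(k) = g(0): this means 38k ≡ 0 (mod 64), i.e. 64 ∣ 38k. Since gcd(38, 64) = 2, dividing through by 2 this holds exactly when 32 ∣ 19k, and as gcd(19, 32) = 1, exactly when 32 ∣ k.
The smallest positive such k is 32.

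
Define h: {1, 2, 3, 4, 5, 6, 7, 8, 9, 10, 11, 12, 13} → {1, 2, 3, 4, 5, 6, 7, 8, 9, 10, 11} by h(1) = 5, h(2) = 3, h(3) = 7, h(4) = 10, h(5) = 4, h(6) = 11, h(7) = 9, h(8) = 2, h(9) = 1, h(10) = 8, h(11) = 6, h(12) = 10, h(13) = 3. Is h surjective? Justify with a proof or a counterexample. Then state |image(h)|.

Every element of the codomain has a preimage: 1 = h(9), 2 = h(8), 3 = h(2), 4 = h(5), 5 = h(1), 6 = h(11), 7 = h(3), 8 = h(10), 9 = h(7), 10 = h(4), 11 = h(6).
Hence h is surjective.
The image of h is {1, 2, 3, 4, 5, 6, 7, 8, 9, 10, 11}, which has 11 elements.

11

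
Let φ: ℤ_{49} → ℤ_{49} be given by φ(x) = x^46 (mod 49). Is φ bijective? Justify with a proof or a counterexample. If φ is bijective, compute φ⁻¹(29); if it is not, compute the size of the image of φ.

22

φ(0) = 0^46 = 0.
φ(7): Repeated squaring mod 49: 7^1 ≡ 7, 7^2 ≡ 7² = 49 ≡ 0, 7^4 ≡ 0² = 0, 7^8 ≡ 0² = 0, 7^16 ≡ 0² = 0, 7^32 ≡ 0² = 0. Since 46 = 32 + 8 + 4 + 2, 7^46 ≡ 0·0·0·0: 0·0 = 0, then 0·0 = 0, then 0·0 = 0. So 7^46 ≡ 0 (mod 49).
So φ(0) = φ(7) = 0 while 0 ≠ 7, hence φ is not injective, hence not bijective.
Since φ is not bijective, we determine |image(φ)|. Computing x^46 mod 49 for each x (by repeated squaring, reducing mod 49 at every step), the values φ(0), φ(1), …, φ(48) are: 0, 1, 16, 32, 11, 37, 22, 0, 29, 44, 4, 39, 9, 43, 0, 8, 23, 25, 18, 30, 15, 0, 36, 2, 46, 46, 2, 36, 0, 15, 30, 18, 25, 23, 8, 0, 43, 9, 39, 4, 44, 29, 0, 22, 37, 11, 32, 16, 1.
The distinct values are {0, 1, 2, 4, 8, 9, 11, 15, 16, 18, 22, 23, 25, 29, 30, 32, 36, 37, 39, 43, 44, 46}; there are 22 of them.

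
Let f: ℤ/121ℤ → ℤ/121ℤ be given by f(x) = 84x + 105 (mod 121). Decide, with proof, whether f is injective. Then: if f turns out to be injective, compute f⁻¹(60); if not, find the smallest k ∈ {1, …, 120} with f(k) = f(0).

47

Suppose f(s) = f(t) in ℤ/121ℤ. Then 84s + 105 ≡ 84t + 105 (mod 121), thus 84(s − t) ≡ 0 (mod 121).
Since gcd(84, 121) = 1, 84 is invertible modulo 121, therefore s − t ≡ 0 (mod 121), i.e. s = t.
So f is injective.
We now compute 84⁻¹ mod 121 explicitly. Euclid's algorithm: 121 = 1·84 + 37, 84 = 2·37 + 10, 37 = 3·10 + 7, 10 = 1·7 + 3, 7 = 2·3 + 1; back-substituting gives 1 = 85·84 − 59·121, so 84⁻¹ ≡ 85 (mod 121).
Since f is injective, we compute f⁻¹(60): solve 84x + 105 ≡ 60 (mod 121), i.e. 84x ≡ 76 (mod 121).
Multiplying by 84⁻¹ = 85 gives x ≡ 85·76 = 6460 = 53·121 + 47 ≡ 47 (mod 121).
Check: f(47) = 84·47 + 105 = 4053 = 33·121 + 60 ≡ 60 (mod 121).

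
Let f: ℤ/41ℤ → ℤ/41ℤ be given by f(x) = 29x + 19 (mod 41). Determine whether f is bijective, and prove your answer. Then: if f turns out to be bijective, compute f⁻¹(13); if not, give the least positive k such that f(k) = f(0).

If f(x_1) = f(x_2), then 29x_1 ≡ 29x_2 (mod 41). Because gcd(29, 41) = 1, we may cancel 29 to get x_1 ≡ x_2 (mod 41).
We now compute 29⁻¹ mod 41 explicitly. Euclid's algorithm: 41 = 1·29 + 12, 29 = 2·12 + 5, 12 = 2·5 + 2, 5 = 2·2 + 1; back-substituting gives 1 = 17·29 − 12·41, so 29⁻¹ ≡ 17 (mod 41).
For any y ∈ ℤ/41ℤ, x = 17(y − 19) mod 41 satisfies f(x) = 29·17(y − 19) + 19 ≡ y (since 29·17 ≡ 1 mod 41). So every y has a preimage.
So f is bijective.
Since f is bijective, we compute f⁻¹(13): solve 29x + 19 ≡ 13 (mod 41), i.e. 29x ≡ 35 (mod 41).
Multiplying by 29⁻¹ = 17 gives x ≡ 17·35 = 595 = 14·41 + 21 ≡ 21 (mod 41).
Check: f(21) = 29·21 + 19 = 628 = 15·41 + 13 ≡ 13 (mod 41).

21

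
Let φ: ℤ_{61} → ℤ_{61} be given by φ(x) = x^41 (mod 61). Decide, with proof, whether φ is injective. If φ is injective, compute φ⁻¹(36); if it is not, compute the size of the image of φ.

Since 61 is prime, the nonzero elements of ℤ_{61} form a cyclic group of order 60.
As gcd(41, 60) = 1, raising to the 41st power is a bijection on this group: if s^41 ≡ t^41 then (st^{−1})^41 = 1, and the only element of order dividing gcd(41, 60) = 1 is 1, so s = t.
With φ(0) = 0 this makes φ injective on all of ℤ_{61}, hence bijective (finite equal-size domain and codomain). In particular φ is injective.
Since φ is injective, we find the preimage of 36. The inverse of x ↦ x^41 on (ℤ_{61})^× is x ↦ x^41, because 41·41 = 1681 = 28·60 + 1 ≡ 1 (mod 60) and x^{60} = 1 for x ≠ 0 (Fermat). So φ⁻¹(36) = 36^41 mod 61.
Repeated squaring mod 61: 36^1 ≡ 36, 36^2 ≡ 36² = 1296 ≡ 15, 36^4 ≡ 15² = 225 ≡ 42, 36^8 ≡ 42² = 1764 ≡ 56, 36^16 ≡ 56² = 3136 ≡ 25, 36^32 ≡ 25² = 625 ≡ 15. Since 41 = 32 + 8 + 1, 36^41 ≡ 15·56·36: 15·56 = 840 ≡ 47, then 47·36 = 1692 ≡ 45. So 36^41 ≡ 45 (mod 61).
Hence φ⁻¹(36) = 45.

45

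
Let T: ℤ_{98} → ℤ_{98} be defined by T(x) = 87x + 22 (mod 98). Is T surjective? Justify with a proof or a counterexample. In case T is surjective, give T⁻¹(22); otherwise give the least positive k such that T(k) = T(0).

0

Since gcd(87, 98) = 1, 87 is invertible modulo 98. Euclid's algorithm: 98 = 1·87 + 11, 87 = 7·11 + 10, 11 = 1·10 + 1; back-substituting gives 1 = 89·87 − 79·98, so 87⁻¹ ≡ 89 (mod 98).
For any y ∈ ℤ_{98}, x = 89(y − 22) mod 98 satisfies T(x) = 87·89(y − 22) + 22 ≡ y (since 87·89 ≡ 1 mod 98). So every y has a preimage.
So T is surjective.
Since T is surjective, we compute T⁻¹(22): solve 87x + 22 ≡ 22 (mod 98), i.e. 87x ≡ 0 (mod 98).
Multiplying by 87⁻¹ = 89 gives x ≡ 89·0 = 0 ≡ 0 (mod 98).
Check: T(0) = 87·0 + 22 = 22 ≡ 22 (mod 98).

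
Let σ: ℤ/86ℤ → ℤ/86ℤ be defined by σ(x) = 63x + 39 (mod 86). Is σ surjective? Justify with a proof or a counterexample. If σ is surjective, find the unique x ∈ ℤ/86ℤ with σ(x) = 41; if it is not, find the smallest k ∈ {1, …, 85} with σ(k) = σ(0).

56

Since gcd(63, 86) = 1, 63 is invertible modulo 86. Euclid's algorithm: 86 = 1·63 + 23, 63 = 2·23 + 17, 23 = 1·17 + 6, 17 = 2·6 + 5, 6 = 1·5 + 1; back-substituting gives 1 = 71·63 − 52·86, so 63⁻¹ ≡ 71 (mod 86).
Then y ↦ 71(y − 39) is a two-sided inverse to σ, so every y ∈ ℤ/86ℤ has a preimage.
Hence σ is surjective.
Since σ is surjective, we find σ⁻¹(41): we need 63x ≡ 41 − 39 ≡ 2 (mod 86). Using 63⁻¹ = 71: x ≡ 71·2 = 142 = 1·86 + 56, so x = 56.
Check: σ(56) = 63·56 + 39 = 3567 = 41·86 + 41 ≡ 41 (mod 86).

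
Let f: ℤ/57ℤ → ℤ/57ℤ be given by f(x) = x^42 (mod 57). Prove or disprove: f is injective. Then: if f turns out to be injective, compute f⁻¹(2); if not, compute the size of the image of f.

f(2): Repeated squaring mod 57: 2^1 ≡ 2, 2^2 ≡ 2² = 4, 2^4 ≡ 4² = 16, 2^8 ≡ 16² = 256 ≡ 28, 2^16 ≡ 28² = 784 ≡ 43, 2^32 ≡ 43² = 1849 ≡ 25. Since 42 = 32 + 8 + 2, 2^42 ≡ 25·28·4: 25·28 = 700 ≡ 16, then 16·4 = 64 ≡ 7. So 2^42 ≡ 7 (mod 57).
f(5): Repeated squaring mod 57: 5^1 ≡ 5, 5^2 ≡ 5² = 25, 5^4 ≡ 25² = 625 ≡ 55, 5^8 ≡ 55² = 3025 ≡ 4, 5^16 ≡ 4² = 16, 5^32 ≡ 16² = 256 ≡ 28. Since 42 = 32 + 8 + 2, 5^42 ≡ 28·4·25: 28·4 = 112 ≡ 55, then 55·25 = 1375 ≡ 7. So 5^42 ≡ 7 (mod 57).
So f(2) = f(5) = 7 while 2 ≠ 5, therefore f is not injective.
Since f is not injective, we determine |image(f)|. Computing x^42 mod 57 for each x (by repeated squaring, reducing mod 57 at every step), the values f(0), f(1), …, f(56) are: 0, 1, 7, 45, 49, 7, 30, 1, 1, 30, 49, 1, 39, 49, 7, 30, 7, 7, 39, 19, 1, 45, 7, 49, 45, 49, 1, 39, 49, 49, 39, 1, 49, 45, 49, 7, 45, 1, 19, 39, 7, 7, 30, 7, 49, 39, 1, 49, 30, 1, 1, 30, 7, 49, 45, 7, 1.
The distinct values are {0, 1, 7, 19, 30, 39, 45, 49}; there are 8 of them.

8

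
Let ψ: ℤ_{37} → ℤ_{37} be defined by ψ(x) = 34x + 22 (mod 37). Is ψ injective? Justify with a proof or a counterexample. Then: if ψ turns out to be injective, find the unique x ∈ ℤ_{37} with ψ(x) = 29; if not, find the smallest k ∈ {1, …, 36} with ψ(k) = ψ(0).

Suppose ψ(a) = ψ(b) in ℤ_{37}. Then 34a + 22 ≡ 34b + 22 (mod 37), thus 34(a − b) ≡ 0 (mod 37).
Since gcd(34, 37) = 1, 34 is invertible modulo 37, thus a − b ≡ 0 (mod 37), i.e. a = b.
Thus ψ is injective.
We now compute 34⁻¹ mod 37 explicitly. Euclid's algorithm: 37 = 1·34 + 3, 34 = 11·3 + 1; back-substituting gives 1 = 12·34 − 11·37, so 34⁻¹ ≡ 12 (mod 37).
Since ψ is injective, we compute ψ⁻¹(29): solve 34x + 22 ≡ 29 (mod 37), i.e. 34x ≡ 7 (mod 37).
Multiplying by 34⁻¹ = 12 gives x ≡ 12·7 = 84 = 2·37 + 10 ≡ 10 (mod 37).
Check: ψ(10) = 34·10 + 22 = 362 = 9·37 + 29 ≡ 29 (mod 37).

10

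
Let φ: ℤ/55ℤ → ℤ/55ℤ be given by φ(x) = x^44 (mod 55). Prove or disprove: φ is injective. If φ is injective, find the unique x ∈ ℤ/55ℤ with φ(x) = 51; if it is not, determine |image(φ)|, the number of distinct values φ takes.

φ(4): Repeated squaring mod 55: 4^1 ≡ 4, 4^2 ≡ 4² = 16, 4^4 ≡ 16² = 256 ≡ 36, 4^8 ≡ 36² = 1296 ≡ 31, 4^16 ≡ 31² = 961 ≡ 26, 4^32 ≡ 26² = 676 ≡ 16. Since 44 = 32 + 8 + 4, 4^44 ≡ 16·31·36: 16·31 = 496 ≡ 1, then 1·36 = 36. So 4^44 ≡ 36 (mod 55).
φ(7): Repeated squaring mod 55: 7^1 ≡ 7, 7^2 ≡ 7² = 49, 7^4 ≡ 49² = 2401 ≡ 36, 7^8 ≡ 36² = 1296 ≡ 31, 7^16 ≡ 31² = 961 ≡ 26, 7^32 ≡ 26² = 676 ≡ 16. Since 44 = 32 + 8 + 4, 7^44 ≡ 16·31·36: 16·31 = 496 ≡ 1, then 1·36 = 36. So 7^44 ≡ 36 (mod 55).
So φ(4) = φ(7) = 36 while 4 ≠ 7, so φ is not injective.
Since φ is not injective, we determine |image(φ)|. Computing x^44 mod 55 for each x (by repeated squaring, reducing mod 55 at every step), the values φ(0), φ(1), …, φ(54) are: 0, 1, 16, 26, 36, 20, 31, 36, 26, 16, 45, 11, 1, 16, 26, 25, 31, 31, 36, 26, 5, 1, 11, 1, 16, 15, 36, 31, 31, 36, 15, 16, 1, 11, 1, 5, 26, 36, 31, 31, 25, 26, 16, 1, 11, 45, 16, 26, 36, 31, 20, 36, 26, 16, 1.
The distinct values are {0, 1, 5, 11, 15, 16, 20, 25, 26, 31, 36, 45}; there are 12 of them.

12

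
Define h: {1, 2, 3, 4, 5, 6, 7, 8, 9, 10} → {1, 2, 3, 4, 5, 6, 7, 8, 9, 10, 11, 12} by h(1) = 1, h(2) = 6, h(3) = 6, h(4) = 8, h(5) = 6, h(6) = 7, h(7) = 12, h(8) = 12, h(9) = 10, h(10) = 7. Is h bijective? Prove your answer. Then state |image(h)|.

h(2) = 6 = h(3) with 2 ≠ 3, so h is not injective, hence not bijective.
The image of h is {1, 6, 7, 8, 10, 12}, which has 6 elements.

6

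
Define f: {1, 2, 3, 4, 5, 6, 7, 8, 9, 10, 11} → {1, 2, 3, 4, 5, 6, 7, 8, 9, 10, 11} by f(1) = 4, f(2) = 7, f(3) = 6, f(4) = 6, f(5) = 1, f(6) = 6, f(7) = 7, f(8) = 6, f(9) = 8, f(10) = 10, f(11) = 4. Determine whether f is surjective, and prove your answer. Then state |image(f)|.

No element maps to 2, so f is not surjective.
The image of f is {1, 4, 6, 7, 8, 10}, which has 6 elements.

6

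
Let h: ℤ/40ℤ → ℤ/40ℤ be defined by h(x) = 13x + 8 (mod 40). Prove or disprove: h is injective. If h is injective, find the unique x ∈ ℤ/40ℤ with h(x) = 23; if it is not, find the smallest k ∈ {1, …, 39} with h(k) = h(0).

If h(x_1) = h(x_2), then 13x_1 ≡ 13x_2 (mod 40). Because gcd(13, 40) = 1, we may cancel 13 to get x_1 ≡ x_2 (mod 40).
Hence h is injective.
We now compute 13⁻¹ mod 40 explicitly. Euclid's algorithm: 40 = 3·13 + 1; back-substituting gives 1 = 37·13 − 12·40, so 13⁻¹ ≡ 37 (mod 40).
Since h is injective, we find h⁻¹(23): we need 13x ≡ 23 − 8 ≡ 15 (mod 40). Using 13⁻¹ = 37: x ≡ 37·15 = 555 = 13·40 + 35, so x = 35.
Check: h(35) = 13·35 + 8 = 463 = 11·40 + 23 ≡ 23 (mod 40).

35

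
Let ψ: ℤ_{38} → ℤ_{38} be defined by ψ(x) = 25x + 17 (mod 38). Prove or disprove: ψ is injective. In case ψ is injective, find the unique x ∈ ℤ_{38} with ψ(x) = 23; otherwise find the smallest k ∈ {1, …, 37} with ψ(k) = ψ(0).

20

By definition, ψ is injective when ψ(x_1) = ψ(x_2) forces x_1 = x_2.
If ψ(x_1) = ψ(x_2), then 25x_1 ≡ 25x_2 (mod 38). Because gcd(25, 38) = 1, we may cancel 25 to get x_1 ≡ x_2 (mod 38).
Thus ψ is injective.
We now compute 25⁻¹ mod 38 explicitly. Euclid's algorithm: 38 = 1·25 + 13, 25 = 1·13 + 12, 13 = 1·12 + 1; back-substituting gives 1 = 35·25 − 23·38, so 25⁻¹ ≡ 35 (mod 38).
Since ψ is injective, we find ψ⁻¹(23): we need 25x ≡ 23 − 17 ≡ 6 (mod 38). Using 25⁻¹ = 35: x ≡ 35·6 = 210 = 5·38 + 20, so x = 20.
Check: ψ(20) = 25·20 + 17 = 517 = 13·38 + 23 ≡ 23 (mod 38).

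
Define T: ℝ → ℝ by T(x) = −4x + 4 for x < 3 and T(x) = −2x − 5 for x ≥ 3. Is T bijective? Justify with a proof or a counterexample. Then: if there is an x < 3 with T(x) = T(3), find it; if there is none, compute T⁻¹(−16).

Both pieces are strictly decreasing (slopes −4 and −2), so each is injective on its own interval.
The left piece maps (−∞, 3) onto (−8, ∞); the right piece maps [3, ∞) onto (−∞, −11].
The images leave a gap (−8 has no preimage), so T is not surjective, hence not bijective.
Because the two images are disjoint, no x < 3 has T(x) = T(3), so we compute T⁻¹(−16): −16 lies in (−∞, −11], so solve −2x − 5 = −16: x = (−16 + 5)/(−2) = 11/2.

11/2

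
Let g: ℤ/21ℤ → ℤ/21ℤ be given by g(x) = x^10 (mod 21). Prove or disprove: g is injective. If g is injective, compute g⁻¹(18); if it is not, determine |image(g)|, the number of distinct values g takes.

g(2): Repeated squaring mod 21: 2^1 ≡ 2, 2^2 ≡ 2² = 4, 2^4 ≡ 4² = 16, 2^8 ≡ 16² = 256 ≡ 4. Since 10 = 8 + 2, 2^10 ≡ 4·4: 4·4 = 16. So 2^10 ≡ 16 (mod 21).
g(5): Repeated squaring mod 21: 5^1 ≡ 5, 5^2 ≡ 5² = 25 ≡ 4, 5^4 ≡ 4² = 16, 5^8 ≡ 16² = 256 ≡ 4. Since 10 = 8 + 2, 5^10 ≡ 4·4: 4·4 = 16. So 5^10 ≡ 16 (mod 21).
So g(2) = g(5) = 16 while 2 ≠ 5, thus g is not injective.
Since g is not injective, we determine |image(g)|. Computing x^10 mod 21 for each x (by repeated squaring, reducing mod 21 at every step), the values g(0), g(1), …, g(20) are: 0, 1, 16, 18, 4, 16, 15, 7, 1, 9, 4, 4, 9, 1, 7, 15, 16, 4, 18, 16, 1.
The distinct values are {0, 1, 4, 7, 9, 15, 16, 18}; there are 8 of them.

8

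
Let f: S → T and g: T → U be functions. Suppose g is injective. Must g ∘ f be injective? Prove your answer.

No. Take S = {0, 1}, T = U = {0, 1, 2, 3, 4}, f(0) = f(1) = 0, and g = identity (injective).
Then (g ∘ f)(0) = (g ∘ f)(1) = 0 with 0 ≠ 1, so g ∘ f is not injective.

not injective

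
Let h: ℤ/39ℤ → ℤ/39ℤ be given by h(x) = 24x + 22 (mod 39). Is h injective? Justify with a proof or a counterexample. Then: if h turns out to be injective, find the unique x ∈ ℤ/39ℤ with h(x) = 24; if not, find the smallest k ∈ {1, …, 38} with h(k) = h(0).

13

We have gcd(24, 39) = 3 > 1. Taking x_1 = 0 and x_2 = 13: h(0) = 22 and h(13) = 24·13 + 22 = 334 ≡ 22 (mod 39).
So h(0) = h(13) while 0 ≠ 13, thus h is not injective.
Since h is not injective, we find the least positive k with h(k) = h(0): this means 24k ≡ 0 (mod 39), i.e. 39 ∣ 24k. Since gcd(24, 39) = 3, dividing through by 3 this holds exactly when 13 ∣ 8k, and as gcd(8, 13) = 1, exactly when 13 ∣ k.
The smallest positive such k is 13.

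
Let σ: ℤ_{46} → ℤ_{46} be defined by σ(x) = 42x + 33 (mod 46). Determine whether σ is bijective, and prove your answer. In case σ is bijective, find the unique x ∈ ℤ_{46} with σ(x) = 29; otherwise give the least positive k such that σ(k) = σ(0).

23

We have gcd(42, 46) = 2 > 1. Taking x_1 = 0 and x_2 = 23: σ(0) = 33 and σ(23) = 42·23 + 33 = 999 ≡ 33 (mod 46).
So σ(0) = σ(23) while 0 ≠ 23, hence σ is not injective, hence not bijective.
Since σ is not bijective, we find the least positive k with σ(k) = σ(0): this means 42k ≡ 0 (mod 46), i.e. 46 ∣ 42k. Since gcd(42, 46) = 2, dividing through by 2 this holds exactly when 23 ∣ 21k, and as gcd(21, 23) = 1, exactly when 23 ∣ k.
The smallest positive such k is 23.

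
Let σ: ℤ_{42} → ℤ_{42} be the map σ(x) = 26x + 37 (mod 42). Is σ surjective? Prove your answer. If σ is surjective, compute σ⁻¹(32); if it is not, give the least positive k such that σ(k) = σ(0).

21

Recall: surjectivity means every element of the codomain has a preimage under σ.
Since gcd(26, 42) = 2, we have 26x ≡ 0 (mod 2) for all x, so σ(x) ≡ 1 (mod 2).
But 0 ≢ 1 (mod 2), so 0 ∈ ℤ_{42} has no preimage. Hence σ is not surjective.
Since σ is not surjective, we find the least positive k with σ(k) = σ(0): this means 26k ≡ 0 (mod 42), i.e. 42 ∣ 26k. Since gcd(26, 42) = 2, dividing through by 2 this holds exactly when 21 ∣ 13k, and as gcd(13, 21) = 1, exactly when 21 ∣ k.
The smallest positive such k is 21.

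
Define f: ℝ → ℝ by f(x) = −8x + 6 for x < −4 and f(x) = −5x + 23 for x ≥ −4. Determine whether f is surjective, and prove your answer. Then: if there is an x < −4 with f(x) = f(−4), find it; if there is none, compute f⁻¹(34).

-37/8

Both pieces are strictly decreasing (slopes −8 and −5), so each is injective on its own interval.
The left piece maps (−∞, −4) onto (38, ∞); the right piece maps [−4, ∞) onto (−∞, 43].
The union (38, ∞) ∪ (−∞, 43] covers ℝ, so f is surjective.
For the follow-up: the images overlap, so an x < −4 with f(x) = f(−4) exists. f(−4) = 43; solving −8x + 6 = 43 for x < −4 gives x = (43 − 6)/(−8) = −37/8.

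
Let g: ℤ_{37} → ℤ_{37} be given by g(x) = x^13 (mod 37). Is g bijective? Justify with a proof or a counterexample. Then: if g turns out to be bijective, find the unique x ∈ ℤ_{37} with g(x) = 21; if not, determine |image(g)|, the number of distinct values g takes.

25

Since 37 is prime, the nonzero elements of ℤ_{37} form a cyclic group of order 36.
As gcd(13, 36) = 1, raising to the 13th power is a bijection on this group: if s^13 ≡ t^13 then (st^{−1})^13 = 1, and the only element of order dividing gcd(13, 36) = 1 is 1, so s = t.
With g(0) = 0 this makes g injective on all of ℤ_{37}, hence bijective (finite equal-size domain and codomain). In particular g is bijective.
Since g is bijective, we find the preimage of 21. The inverse of x ↦ x^13 on (ℤ_{37})^× is x ↦ x^25, because 13·25 = 325 = 9·36 + 1 ≡ 1 (mod 36) and x^{36} = 1 for x ≠ 0 (Fermat). So g⁻¹(21) = 21^25 mod 37.
Repeated squaring mod 37: 21^1 ≡ 21, 21^2 ≡ 21² = 441 ≡ 34, 21^4 ≡ 34² = 1156 ≡ 9, 21^8 ≡ 9² = 81 ≡ 7, 21^16 ≡ 7² = 49 ≡ 12. Since 25 = 16 + 8 + 1, 21^25 ≡ 12·7·21: 12·7 = 84 ≡ 10, then 10·21 = 210 ≡ 25. So 21^25 ≡ 25 (mod 37).
Hence g⁻¹(21) = 25.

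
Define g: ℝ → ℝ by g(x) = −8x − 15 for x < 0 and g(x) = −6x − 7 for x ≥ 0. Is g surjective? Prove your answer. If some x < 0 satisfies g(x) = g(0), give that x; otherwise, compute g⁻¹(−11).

-1

Both pieces are strictly decreasing (slopes −8 and −6), so each is injective on its own interval.
The left piece maps (−∞, 0) onto (−15, ∞); the right piece maps [0, ∞) onto (−∞, −7].
The union (−15, ∞) ∪ (−∞, −7] covers ℝ, so g is surjective.
For the follow-up: the images overlap, so an x < 0 with g(x) = g(0) exists. g(0) = −7; solving −8x − 15 = −7 for x < 0 gives x = (−7 + 15)/(−8) = −1.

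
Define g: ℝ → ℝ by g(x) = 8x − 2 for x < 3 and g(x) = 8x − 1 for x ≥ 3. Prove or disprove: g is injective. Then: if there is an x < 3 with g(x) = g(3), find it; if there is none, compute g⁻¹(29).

Both pieces are strictly increasing (slopes 8 and 8), so each is injective on its own interval.
The left piece maps (−∞, 3) onto (−∞, 22); the right piece maps [3, ∞) onto [23, ∞).
These images are disjoint, so no value is attained by both pieces. Hence g is injective.
Because the two images are disjoint, no x < 3 has g(x) = g(3), so we compute g⁻¹(29): 29 lies in [23, ∞), so solve 8x − 1 = 29: x = (29 + 1)/8 = 15/4.

15/4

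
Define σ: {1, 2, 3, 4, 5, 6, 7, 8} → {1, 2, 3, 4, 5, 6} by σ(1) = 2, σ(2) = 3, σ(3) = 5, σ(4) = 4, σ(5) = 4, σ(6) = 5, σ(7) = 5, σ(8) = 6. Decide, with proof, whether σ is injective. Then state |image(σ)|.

5

σ(4) = 4 = σ(5) with 4 ≠ 5, so σ is not injective.
The image of σ is {2, 3, 4, 5, 6}, which has 5 elements.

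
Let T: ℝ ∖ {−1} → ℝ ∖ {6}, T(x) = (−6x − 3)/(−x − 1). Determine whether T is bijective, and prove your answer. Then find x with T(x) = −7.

-10/13

Suppose T(s) = T(t). Cross-multiplying: (−6s − 3)(−t − 1) = (−6t − 3)(−s − 1).
Expanding both sides and cancelling the symmetric terms leaves 3·(s − t) = 0. Since 3 ≠ 0, s = t. So T is injective.
For any y ≠ 6, solving y(−x − 1) = −6x − 3 for x gives a well-defined x ≠ −1. So T is surjective.
Hence T is bijective.
Solving T(x) = −7: cross-multiplying gives −6x − 3 = −7(−x − 1), which rearranges to −13x = 10, so x = −10/13.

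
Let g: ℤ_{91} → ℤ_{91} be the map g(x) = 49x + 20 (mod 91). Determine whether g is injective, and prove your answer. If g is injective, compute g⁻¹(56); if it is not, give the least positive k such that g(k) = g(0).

By definition, g is injective if g(a) = g(b) implies a = b.
We have gcd(49, 91) = 7 > 1. Taking a = 0 and b = 13: g(0) = 20 and g(13) = 49·13 + 20 = 657 ≡ 20 (mod 91).
So g(0) = g(13) while 0 ≠ 13, so g is not injective.
Since g is not injective, we find the least positive k with g(k) = g(0): this means 49k ≡ 0 (mod 91), i.e. 91 ∣ 49k. Since gcd(49, 91) = 7, dividing through by 7 this holds exactly when 13 ∣ 7k, and as gcd(7, 13) = 1, exactly when 13 ∣ k.
The smallest positive such k is 13.

13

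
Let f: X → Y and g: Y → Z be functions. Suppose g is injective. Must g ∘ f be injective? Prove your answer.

not injective

No. Take X = {0, 1}, Y = Z = {0, 1, 2}, f(0) = f(1) = 0, and g = identity (injective).
Then (g ∘ f)(0) = (g ∘ f)(1) = 0 with 0 ≠ 1, so g ∘ f is not injective.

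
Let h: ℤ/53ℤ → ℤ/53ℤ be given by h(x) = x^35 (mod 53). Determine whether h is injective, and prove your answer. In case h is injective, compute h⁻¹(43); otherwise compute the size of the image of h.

7

Since 53 is prime, the nonzero elements of ℤ/53ℤ form a cyclic group of order 52.
As gcd(35, 52) = 1, raising to the 35th power is a bijection on this group: if x_1^35 ≡ x_2^35 then (x_1x_2^{−1})^35 = 1, and the only element of order dividing gcd(35, 52) = 1 is 1, so x_1 = x_2.
With h(0) = 0 this makes h injective on all of ℤ/53ℤ, hence bijective (finite equal-size domain and codomain). In particular h is injective.
Since h is injective, we find the preimage of 43. The inverse of x ↦ x^35 on (ℤ/53ℤ)^× is x ↦ x^3, because 35·3 = 105 = 2·52 + 1 ≡ 1 (mod 52) and x^{52} = 1 for x ≠ 0 (Fermat). So h⁻¹(43) = 43^3 mod 53.
Repeated squaring mod 53: 43^1 ≡ 43, 43^2 ≡ 43² = 1849 ≡ 47. Since 3 = 2 + 1, 43^3 ≡ 47·43: 47·43 = 2021 ≡ 7. So 43^3 ≡ 7 (mod 53).
Hence h⁻¹(43) = 7.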